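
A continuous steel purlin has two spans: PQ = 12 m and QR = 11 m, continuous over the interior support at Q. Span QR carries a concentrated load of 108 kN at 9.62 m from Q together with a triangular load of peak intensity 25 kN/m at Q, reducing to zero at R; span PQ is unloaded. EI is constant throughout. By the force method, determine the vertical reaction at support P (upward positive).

R_P = -10.96 kN

Take M_Q as the redundant. Released structure: two simple spans PQ and QR with a hinge at Q.
Rotations at Q on the released spans (each span's end-slope, ×1/EI):
  span QR: point load 108 at a = 9.62: Pab(L + b)/(6LEI) = 268.9/EI
  span QR: triangular load, peak 25: w₀L³/(45EI) = 739.4/EI
  relative rotation θ_0 = (0 + 1008)/EI = 1008/EI
A unit hogging moment at Q produces rotation L₁/(3EI) + L₂/(3EI) = 7.667/EI.
Compatibility: M_Q·(L₁+L₂)/(3EI) = θ_0, giving M_Q = 131.5 kN·m (hogging).
Span PQ, ΣM about P with M_Q applied at Q: R_Q^{PQ}·12 = 0 + 131.5, so R_Q^{PQ} = 10.96 kN and R_P = 0 − 10.96 = -10.96 kN.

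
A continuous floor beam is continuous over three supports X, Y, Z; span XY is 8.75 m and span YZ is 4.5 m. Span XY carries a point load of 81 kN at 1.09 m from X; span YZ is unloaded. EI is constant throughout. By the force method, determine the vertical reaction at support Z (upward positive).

R_Z = -6.378 kN

Release continuity at Y by inserting a hinge; the redundant is the internal moment M_Y. The primary structure is two simply-supported spans XY and YZ.
End slopes at the hinge Y, treating each span as simply supported:
  span XY: point load 81 at a = 1.09: Pab(L + a)/(6LEI) = 126.8/EI
  relative rotation θ_0 = (126.8 + 0)/EI = 126.8/EI
A unit hogging moment at Y produces rotation L₁/(3EI) + L₂/(3EI) = 4.417/EI.
Slope continuity at Y: θ_0 = M_Y·4.417/EI, so M_Y = 126.8/4.417 = 28.7 kN·m (hogging).
Span YZ, ΣM about Z: R_Y^{YZ}·4.5 = 0 + 28.7, so R_Y^{YZ} = 6.378 kN and R_Z = 0 − 6.378 = -6.378 kN.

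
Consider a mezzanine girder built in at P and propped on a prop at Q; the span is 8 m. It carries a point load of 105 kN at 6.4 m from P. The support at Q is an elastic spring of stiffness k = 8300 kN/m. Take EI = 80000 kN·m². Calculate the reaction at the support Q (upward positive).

R_Q = 69.97 kN

Choose R_Q as the redundant. The primary structure is the cantilever fixed at P.
Deflection at Q on the released cantilever, summing each load's contribution:
  point load 105 at a = 6.4: Pa²(3L − a)/(6EI) = 12616/EI
Flexibility coefficient — unit upward force at Q: δ_{QQ} = L³/(3EI) = 170.7/EI.
With EI = 80000 kN·m²: δ_0 = 0.1577 m and δ_{QQ} = 0.002133 m/kN.
Compatibility — the spring shortens by R_Q/k under the reaction it provides: δ_0 − R_Q·δ_{QQ} = R_Q/k. With 1/k = 0.00012 m/kN, R_Q = δ_0 / (δ_{QQ} + 1/k) = 0.1577 / (0.002133 + 0.00012) = 69.97 kN.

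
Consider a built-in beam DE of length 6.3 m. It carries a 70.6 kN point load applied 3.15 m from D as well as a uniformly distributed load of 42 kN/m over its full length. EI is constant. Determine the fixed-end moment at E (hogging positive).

Take the two fixed-end moments M_D, M_E as redundants; the released structure is the simple span DE.
End rotations of the released simple span under the applied load (×1/EI):
  at D: point load 70.6 at a = 3.15: Pab(L + b)/(6LEI) = 175.1/EI
  at E: point load 70.6 at a = 3.15: Pab(L + a)/(6LEI) = 175.1/EI
  at D: UDL 42: wL³/(24EI) = 437.6/EI
  at E: UDL 42: wL³/(24EI) = 437.6/EI
  θ_D0 = 612.7/EI,  θ_E0 = 612.7/EI
Flexibility coefficients: a unit moment at one end gives L/(3EI) there and L/(6EI) at the far end, so f₁₁ = f₂₂ = 2.1/EI and f₁₂ = f₂₁ = 1.05/EI.
Compatibility — zero rotation at each built-in end:
  2.1 M_D + 1.05 M_E = 612.7
  1.05 M_D + 2.1 M_E = 612.7
Solving the pair gives M_D = 194.5 kN·m and M_E = 194.5 kN·m (hogging).

M_E = 194.5 kN·m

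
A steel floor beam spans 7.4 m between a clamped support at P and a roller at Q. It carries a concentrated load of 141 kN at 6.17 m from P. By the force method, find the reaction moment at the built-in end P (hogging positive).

Remove the prop at Q; the released (primary) structure is a cantilever built in at P.
Free-end deflection of the primary structure under the applied loading (downward +):
  point load 141 at a = 6.17: Pa²(3L − a)/(6EI) = 14341/EI
Tip deflection under a unit load at Q: L³/(3EI) = 135.1/EI.
The prop prevents deflection at Q: R_Q = δ_0/δ_{QQ} = 14341/135.1 = 106.2 kN.
Moment equilibrium about P: M_P = Σ(load moments about P) − R_Q·L = 870 − 106.2×7.4 = 84.32 kN·m.

M_P = 84.32 kN·m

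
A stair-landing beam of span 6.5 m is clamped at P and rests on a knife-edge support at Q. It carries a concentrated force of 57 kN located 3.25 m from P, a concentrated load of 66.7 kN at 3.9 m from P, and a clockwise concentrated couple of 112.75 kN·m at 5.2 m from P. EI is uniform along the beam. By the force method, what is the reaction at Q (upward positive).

Remove the prop at Q; the released (primary) structure is a cantilever built in at P.
Deflection at Q on the released cantilever, summing each load's contribution:
  point load 57 at a = 3.25: Pa²(3L − a)/(6EI) = 1631/EI
  point load 66.7 at a = 3.9: Pa²(3L − a)/(6EI) = 2638/EI
  clockwise couple 112.75 at a = 5.2: M₀a(2L − a)/(2EI) = 2287/EI
  δ_0 = 6555/EI
Tip deflection under a unit load at Q: L³/(3EI) = 91.54/EI.
The prop prevents deflection at Q: R_Q = δ_0/δ_{QQ} = 6555/91.54 = 71.61 kN.

R_Q = 71.61 kN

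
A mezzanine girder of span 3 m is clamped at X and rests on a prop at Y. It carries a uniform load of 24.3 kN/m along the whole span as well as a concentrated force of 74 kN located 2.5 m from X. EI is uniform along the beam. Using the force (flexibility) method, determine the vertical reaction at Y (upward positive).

Release the roller at Y. Primary structure: cantilever fixed at X.
Downward deflection at the released point Y due to the loads:
  UDL 24.3: wL⁴/(8EI) = 246/EI
  point load 74 at a = 2.5: Pa²(3L − a)/(6EI) = 501/EI
  δ_0 = 747.1/EI
Flexibility coefficient — unit upward force at Y: δ_{YY} = L³/(3EI) = 9/EI.
The prop prevents deflection at Y: R_Y = δ_0/δ_{YY} = 747.1/9 = 83.01 kN.

R_Y = 83.01 kN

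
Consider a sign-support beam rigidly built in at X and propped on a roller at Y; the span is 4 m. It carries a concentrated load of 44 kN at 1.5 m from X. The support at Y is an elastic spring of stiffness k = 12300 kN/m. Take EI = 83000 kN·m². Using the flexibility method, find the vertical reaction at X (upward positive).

Take the reaction at Y as the redundant and release it; the primary structure is a cantilever fixed at X.
Free-end deflection of the primary structure under the applied loading (downward +):
  point load 44 at a = 1.5: Pa²(3L − a)/(6EI) = 173.2/EI
Flexibility coefficient — unit upward force at Y: δ_{YY} = L³/(3EI) = 21.33/EI.
With EI = 83000 kN·m²: δ_0 = 0.002087 m and δ_{YY} = 0.000257 m/kN.
Compatibility — the spring shortens by R_Y/k under the reaction it provides: δ_0 − R_Y·δ_{YY} = R_Y/k. With 1/k = 0.000081 m/kN, R_Y = δ_0 / (δ_{YY} + 1/k) = 0.002087 / (0.000257 + 0.000081) = 6.17 kN.
Vertical equilibrium: R_X = ΣP − R_Y = 44 − 6.17 = 37.83 kN.

R_X = 37.83 kN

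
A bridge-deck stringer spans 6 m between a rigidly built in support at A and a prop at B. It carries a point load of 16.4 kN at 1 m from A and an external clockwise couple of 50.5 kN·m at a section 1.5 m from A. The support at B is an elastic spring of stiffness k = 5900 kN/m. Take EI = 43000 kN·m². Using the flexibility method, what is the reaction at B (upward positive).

R_B = 5.602 kN

Take the reaction at B as the redundant and release it; the primary structure is a cantilever fixed at A.
Free-end deflection of the primary structure under the applied loading (downward +):
  point load 16.4 at a = 1: Pa²(3L − a)/(6EI) = 46.47/EI
  clockwise couple 50.5 at a = 1.5: M₀a(2L − a)/(2EI) = 397.7/EI
  δ_0 = 444.2/EI
Tip deflection under a unit load at B: L³/(3EI) = 72/EI.
With EI = 43000 kN·m²: δ_0 = 0.010329 m and δ_{BB} = 0.001674 m/kN.
Compatibility — the spring shortens by R_B/k under the reaction it provides: δ_0 − R_B·δ_{BB} = R_B/k. With 1/k = 0.000169 m/kN, R_B = δ_0 / (δ_{BB} + 1/k) = 0.010329 / (0.001674 + 0.000169) = 5.602 kN.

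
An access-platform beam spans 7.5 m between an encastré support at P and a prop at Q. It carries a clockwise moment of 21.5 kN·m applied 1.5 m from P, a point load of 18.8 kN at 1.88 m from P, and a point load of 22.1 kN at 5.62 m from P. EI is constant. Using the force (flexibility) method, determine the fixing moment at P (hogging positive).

Choose R_Q as the redundant. The primary structure is the cantilever fixed at P.
Downward deflection at the released point Q due to the loads:
  clockwise couple 21.5 at a = 1.5: M₀a(2L − a)/(2EI) = 217.7/EI
  point load 18.8 at a = 1.88: Pa²(3L − a)/(6EI) = 228.4/EI
  point load 22.1 at a = 5.62: Pa²(3L − a)/(6EI) = 1964/EI
  δ_0 = 2410/EI
Flexibility coefficient — unit upward force at Q: δ_{QQ} = L³/(3EI) = 140.6/EI.
The prop prevents deflection at Q: R_Q = δ_0/δ_{QQ} = 2410/140.6 = 17.14 kN.
Moment equilibrium about P: M_P = Σ(load moments about P) − R_Q·L = 181 − 17.14×7.5 = 52.52 kN·m.

M_P = 52.52 kN·m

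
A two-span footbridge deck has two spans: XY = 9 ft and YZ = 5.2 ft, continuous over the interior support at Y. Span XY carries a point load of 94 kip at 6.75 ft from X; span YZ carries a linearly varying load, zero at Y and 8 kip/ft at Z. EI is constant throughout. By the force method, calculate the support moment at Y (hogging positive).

M_Y = 92.59 kip·ft

Take M_Y as the redundant. Released structure: two simple spans XY and YZ with a hinge at Y.
Discontinuity in slope at Y on the released structure — sum the simple-span end rotations:
  span XY: point load 94 at a = 6.75: Pab(L + a)/(6LEI) = 416.4/EI
  span YZ: triangular load, peak 8: 7w₀L³/(360EI) = 21.87/EI
  relative rotation θ_0 = (416.4 + 21.87)/EI = 438.3/EI
A unit hogging moment at Y produces rotation L₁/(3EI) + L₂/(3EI) = 4.733/EI.
Compatibility: M_Y·(L₁+L₂)/(3EI) = θ_0, giving M_Y = 92.59 kip·ft (hogging).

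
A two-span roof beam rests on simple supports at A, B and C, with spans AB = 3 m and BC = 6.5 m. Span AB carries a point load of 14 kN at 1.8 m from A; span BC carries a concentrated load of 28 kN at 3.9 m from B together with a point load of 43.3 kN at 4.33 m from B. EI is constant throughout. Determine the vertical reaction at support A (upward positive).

Release continuity at B by inserting a hinge; the redundant is the internal moment M_B. The primary structure is two simply-supported spans AB and BC.
End slopes at the hinge B, treating each span as simply supported:
  span AB: point load 14 at a = 1.8: Pab(L + a)/(6LEI) = 8.064/EI
  span BC: point load 28 at a = 3.9: Pab(L + b)/(6LEI) = 66.25/EI
  span BC: point load 43.3 at a = 4.33: Pab(L + b)/(6LEI) = 90.45/EI
  relative rotation θ_0 = (8.064 + 156.7)/EI = 164.8/EI
A unit hogging moment at B produces rotation L₁/(3EI) + L₂/(3EI) = 3.167/EI.
Compatibility: M_B·(L₁+L₂)/(3EI) = θ_0, giving M_B = 52.03 kN·m (hogging).
Span AB, ΣM about A with M_B applied at B: R_B^{AB}·3 = 25.2 + 52.03, so R_B^{AB} = 25.74 kN and R_A = 14 − 25.74 = -11.74 kN.

R_A = -11.74 kN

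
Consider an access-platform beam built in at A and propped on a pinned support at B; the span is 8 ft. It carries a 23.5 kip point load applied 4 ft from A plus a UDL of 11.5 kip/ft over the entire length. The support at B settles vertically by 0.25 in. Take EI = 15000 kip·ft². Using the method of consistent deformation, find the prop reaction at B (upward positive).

R_B = 40.01 kip

Remove the prop at B; the released (primary) structure is a cantilever built in at A.
Deflection at B on the released cantilever, summing each load's contribution:
  point load 23.5 at a = 4: Pa²(3L − a)/(6EI) = 1253/EI
  UDL 11.5: wL⁴/(8EI) = 5888/EI
  δ_0 = 7141/EI
Flexibility coefficient — unit upward force at B: δ_{BB} = L³/(3EI) = 170.7/EI.
With EI = 15000 kip·ft²: δ_0 = 0.47609 ft and δ_{BB} = 0.011378 ft/kip.
Compatibility — the beam at B must follow the support down by 0.02083 ft: δ_0 − R_B·δ_{BB} = 0.02083, so R_B = (0.47609 − 0.02083)/0.011378 = 40.01 kip.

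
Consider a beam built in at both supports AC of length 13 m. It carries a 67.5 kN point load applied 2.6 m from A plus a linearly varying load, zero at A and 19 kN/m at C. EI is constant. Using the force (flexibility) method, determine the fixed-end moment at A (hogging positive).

M_A = 219.4 kN·m

Release both end moments; the primary structure is a simply-supported span AC with redundants M_A and M_C.
On the primary (simply-supported) span, the end slopes from the loading are:
  at A: point load 67.5 at a = 2.6: Pab(L + b)/(6LEI) = 547.6/EI
  at C: point load 67.5 at a = 2.6: Pab(L + a)/(6LEI) = 365/EI
  at A: triangular load, peak 19: 7w₀L³/(360EI) = 811.7/EI
  at C: triangular load, peak 19: w₀L³/(45EI) = 927.6/EI
  θ_A0 = 1359/EI,  θ_C0 = 1293/EI
Flexibility coefficients: a unit moment at one end gives L/(3EI) there and L/(6EI) at the far end, so f₁₁ = f₂₂ = 4.333/EI and f₁₂ = f₂₁ = 2.167/EI.
Compatibility — zero rotation at each built-in end:
  4.333 M_A + 2.167 M_C = 1359
  2.167 M_A + 4.333 M_C = 1293
Solving the pair gives M_A = 219.4 kN·m and M_C = 188.6 kN·m (hogging).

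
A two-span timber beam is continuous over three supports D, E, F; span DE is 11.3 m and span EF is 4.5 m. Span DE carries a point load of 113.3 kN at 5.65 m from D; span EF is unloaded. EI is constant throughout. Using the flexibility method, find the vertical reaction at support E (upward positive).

Release continuity at E by inserting a hinge; the redundant is the internal moment M_E. The primary structure is two simply-supported spans DE and EF.
Discontinuity in slope at E on the released structure — sum the simple-span end rotations:
  span DE: point load 113.3 at a = 5.65: Pab(L + a)/(6LEI) = 904.2/EI
  relative rotation θ_0 = (904.2 + 0)/EI = 904.2/EI
A unit hogging moment at E produces rotation L₁/(3EI) + L₂/(3EI) = 5.267/EI.
Compatibility: M_E·(L₁+L₂)/(3EI) = θ_0, giving M_E = 171.7 kN·m (hogging).
Span DE, ΣM about D with M_E applied at E: R_E^{DE}·11.3 = 640.1 + 171.7, so R_E^{DE} = 71.84 kN and R_D = 113.3 − 71.84 = 41.46 kN.
Span EF, ΣM about F: R_E^{EF}·4.5 = 0 + 171.7, so R_E^{EF} = 38.15 kN and R_F = 0 − 38.15 = -38.15 kN.
R_E = 71.84 + 38.15 = 110 kN.

R_E = 110 kN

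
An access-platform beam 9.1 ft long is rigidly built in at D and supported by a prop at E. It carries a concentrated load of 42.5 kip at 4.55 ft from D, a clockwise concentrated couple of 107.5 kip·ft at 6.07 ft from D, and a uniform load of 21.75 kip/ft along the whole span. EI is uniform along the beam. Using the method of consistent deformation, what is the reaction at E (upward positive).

Remove the prop at E; the released (primary) structure is a cantilever built in at D.
Free-end deflection of the primary structure under the applied loading (downward +):
  point load 42.5 at a = 4.55: Pa²(3L − a)/(6EI) = 3336/EI
  clockwise couple 107.5 at a = 6.07: M₀a(2L − a)/(2EI) = 3958/EI
  UDL 21.75: wL⁴/(8EI) = 18644/EI
  δ_0 = 25938/EI
Flexibility coefficient — unit upward force at E: δ_{EE} = L³/(3EI) = 251.2/EI.
Compatibility at E: δ_0 − R_E·δ_{EE} = 0, so R_E = 25938/251.2 = 103.3 kip.

R_E = 103.3 kip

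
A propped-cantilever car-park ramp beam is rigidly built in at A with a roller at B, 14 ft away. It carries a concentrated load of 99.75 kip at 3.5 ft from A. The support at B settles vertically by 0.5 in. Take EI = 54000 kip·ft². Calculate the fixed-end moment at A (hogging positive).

M_A = 263.6 kip·ft

Remove the prop at B; the released (primary) structure is a cantilever built in at A.
Deflection at B on the released cantilever, summing each load's contribution:
  point load 99.75 at a = 3.5: Pa²(3L − a)/(6EI) = 7841/EI
Tip deflection under a unit load at B: L³/(3EI) = 914.7/EI.
With EI = 54000 kip·ft²: δ_0 = 0.1452 ft and δ_{BB} = 0.016938 ft/kip.
Compatibility — the beam at B must follow the support down by 0.04167 ft: δ_0 − R_B·δ_{BB} = 0.04167, so R_B = (0.1452 − 0.04167)/0.016938 = 6.112 kip.
Moment equilibrium about A: M_A = Σ(load moments about A) − R_B·L = 349.1 − 6.112×14 = 263.6 kip·ft.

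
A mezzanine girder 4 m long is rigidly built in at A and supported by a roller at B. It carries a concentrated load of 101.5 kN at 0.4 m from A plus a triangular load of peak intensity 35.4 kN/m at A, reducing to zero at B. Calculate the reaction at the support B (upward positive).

R_B = 15.63 kN

Choose R_B as the redundant. The primary structure is the cantilever fixed at A.
Free-end deflection of the primary structure under the applied loading (downward +):
  point load 101.5 at a = 0.4: Pa²(3L − a)/(6EI) = 31.4/EI
  triangular load, peak 35.4 at the fixed end: w₀L⁴/(30EI) = 302.1/EI
  δ_0 = 333.5/EI
Tip deflection under a unit load at B: L³/(3EI) = 21.33/EI.
The prop prevents deflection at B: R_B = δ_0/δ_{BB} = 333.5/21.33 = 15.63 kN.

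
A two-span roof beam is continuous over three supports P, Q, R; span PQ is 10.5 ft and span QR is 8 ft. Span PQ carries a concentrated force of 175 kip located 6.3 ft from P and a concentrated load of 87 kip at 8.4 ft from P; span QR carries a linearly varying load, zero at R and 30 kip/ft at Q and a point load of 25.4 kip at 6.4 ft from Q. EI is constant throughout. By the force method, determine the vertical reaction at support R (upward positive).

R_R = 17.98 kip

Insert a hinge at Q; M_Q is the redundant, and each span becomes simply supported.
Discontinuity in slope at Q on the released structure — sum the simple-span end rotations:
  span PQ: point load 175 at a = 6.3: Pab(L + a)/(6LEI) = 1235/EI
  span PQ: point load 87 at a = 8.4: Pab(L + a)/(6LEI) = 460.4/EI
  span QR: triangular load, peak 30: w₀L³/(45EI) = 341.3/EI
  span QR: point load 25.4 at a = 6.4: Pab(L + b)/(6LEI) = 52.02/EI
  relative rotation θ_0 = (1695 + 393.4)/EI = 2089/EI
A unit hogging moment at Q produces rotation L₁/(3EI) + L₂/(3EI) = 6.167/EI.
Compatibility: M_Q·(L₁+L₂)/(3EI) = θ_0, giving M_Q = 338.7 kip·ft (hogging).
Span QR, ΣM about R: R_Q^{QR}·8 = 680.6 + 338.7, so R_Q^{QR} = 127.4 kip and R_R = 145.4 − 127.4 = 17.98 kip.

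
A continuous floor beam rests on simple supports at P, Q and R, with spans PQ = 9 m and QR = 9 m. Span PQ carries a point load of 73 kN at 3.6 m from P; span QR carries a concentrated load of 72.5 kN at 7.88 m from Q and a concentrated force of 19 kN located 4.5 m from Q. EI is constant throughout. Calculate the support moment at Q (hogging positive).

M_Q = 91.2 kN·m

Insert a hinge at Q; M_Q is the redundant, and each span becomes simply supported.
Discontinuity in slope at Q on the released structure — sum the simple-span end rotations:
  span PQ: point load 73 at a = 3.6: Pab(L + a)/(6LEI) = 331.1/EI
  span QR: point load 72.5 at a = 7.88: Pab(L + b)/(6LEI) = 119.9/EI
  span QR: point load 19 at a = 4.5: Pab(L + b)/(6LEI) = 96.19/EI
  relative rotation θ_0 = (331.1 + 216.1)/EI = 547.2/EI
A unit hogging moment at Q produces rotation L₁/(3EI) + L₂/(3EI) = 6/EI.
Compatibility: M_Q·(L₁+L₂)/(3EI) = θ_0, giving M_Q = 91.2 kN·m (hogging).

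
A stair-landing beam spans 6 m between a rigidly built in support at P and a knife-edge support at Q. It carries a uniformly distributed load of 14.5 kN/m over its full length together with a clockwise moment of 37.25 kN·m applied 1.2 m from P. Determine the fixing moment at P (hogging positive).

Release the roller at Q. Primary structure: cantilever fixed at P.
Deflection at Q on the released cantilever, summing each load's contribution:
  UDL 14.5: wL⁴/(8EI) = 2349/EI
  clockwise couple 37.25 at a = 1.2: M₀a(2L − a)/(2EI) = 241.4/EI
  δ_0 = 2590/EI
Flexibility coefficient — unit upward force at Q: δ_{QQ} = L³/(3EI) = 72/EI.
The prop prevents deflection at Q: R_Q = δ_0/δ_{QQ} = 2590/72 = 35.98 kN.
Moment equilibrium about P: M_P = Σ(load moments about P) − R_Q·L = 298.2 − 35.98×6 = 82.39 kN·m.

M_P = 82.39 kN·m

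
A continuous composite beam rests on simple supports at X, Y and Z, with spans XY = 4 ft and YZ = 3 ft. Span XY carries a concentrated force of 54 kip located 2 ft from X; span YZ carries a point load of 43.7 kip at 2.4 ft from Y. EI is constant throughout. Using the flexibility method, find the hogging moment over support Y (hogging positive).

Release continuity at Y by inserting a hinge; the redundant is the internal moment M_Y. The primary structure is two simply-supported spans XY and YZ.
End slopes at the hinge Y, treating each span as simply supported:
  span XY: point load 54 at a = 2: Pab(L + a)/(6LEI) = 54/EI
  span YZ: point load 43.7 at a = 2.4: Pab(L + b)/(6LEI) = 12.59/EI
  relative rotation θ_0 = (54 + 12.59)/EI = 66.59/EI
A unit hogging moment at Y produces rotation L₁/(3EI) + L₂/(3EI) = 2.333/EI.
Compatibility: M_Y·(L₁+L₂)/(3EI) = θ_0, giving M_Y = 28.54 kip·ft (hogging).

M_Y = 28.54 kip·ft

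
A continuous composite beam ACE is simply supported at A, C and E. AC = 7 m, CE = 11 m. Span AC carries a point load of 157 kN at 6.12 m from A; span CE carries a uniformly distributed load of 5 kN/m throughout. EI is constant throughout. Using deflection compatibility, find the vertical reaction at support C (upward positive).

R_C = 185.9 kN

Take M_C as the redundant. Released structure: two simple spans AC and CE with a hinge at C.
End slopes at the hinge C, treating each span as simply supported:
  span AC: point load 157 at a = 6.12: Pab(L + a)/(6LEI) = 264.1/EI
  span CE: UDL 5: wL³/(24EI) = 277.3/EI
  relative rotation θ_0 = (264.1 + 277.3)/EI = 541.4/EI
A unit hogging moment at C produces rotation L₁/(3EI) + L₂/(3EI) = 6/EI.
Slope continuity at C: θ_0 = M_C·6/EI, so M_C = 541.4/6 = 90.24 kN·m (hogging).
Span AC, ΣM about A with M_C applied at C: R_C^{AC}·7 = 960.8 + 90.24, so R_C^{AC} = 150.2 kN and R_A = 157 − 150.2 = 6.846 kN.
Span CE, ΣM about E: R_C^{CE}·11 = 302.5 + 90.24, so R_C^{CE} = 35.7 kN and R_E = 55 − 35.7 = 19.3 kN.
R_C = 150.2 + 35.7 = 185.9 kN.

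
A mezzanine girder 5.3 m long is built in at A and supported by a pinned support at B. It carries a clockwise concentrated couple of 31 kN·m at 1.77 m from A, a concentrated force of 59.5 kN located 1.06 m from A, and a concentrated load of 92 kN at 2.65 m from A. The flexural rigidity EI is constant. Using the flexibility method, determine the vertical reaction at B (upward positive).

Take the reaction at B as the redundant and release it; the primary structure is a cantilever fixed at A.
Free-end deflection of the primary structure under the applied loading (downward +):
  clockwise couple 31 at a = 1.77: M₀a(2L − a)/(2EI) = 242.3/EI
  point load 59.5 at a = 1.06: Pa²(3L − a)/(6EI) = 165.4/EI
  point load 92 at a = 2.65: Pa²(3L − a)/(6EI) = 1427/EI
  δ_0 = 1834/EI
Flexibility coefficient — unit upward force at B: δ_{BB} = L³/(3EI) = 49.63/EI.
Compatibility at B: δ_0 − R_B·δ_{BB} = 0, so R_B = 1834/49.63 = 36.96 kN.

R_B = 36.96 kN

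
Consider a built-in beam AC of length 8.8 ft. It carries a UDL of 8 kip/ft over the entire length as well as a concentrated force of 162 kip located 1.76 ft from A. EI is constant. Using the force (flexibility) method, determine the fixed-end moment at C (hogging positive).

Release both end moments; the primary structure is a simply-supported span AC with redundants M_A and M_C.
On the primary (simply-supported) span, the end slopes from the loading are:
  at A: UDL 8: wL³/(24EI) = 227.2/EI
  at C: UDL 8: wL³/(24EI) = 227.2/EI
  at A: point load 162 at a = 1.76: Pab(L + b)/(6LEI) = 602.2/EI
  at C: point load 162 at a = 1.76: Pab(L + a)/(6LEI) = 401.4/EI
  θ_A0 = 829.3/EI,  θ_C0 = 628.6/EI
Flexibility coefficients: a unit moment at one end gives L/(3EI) there and L/(6EI) at the far end, so f₁₁ = f₂₂ = 2.933/EI and f₁₂ = f₂₁ = 1.467/EI.
Compatibility — zero rotation at each built-in end:
  2.933 M_A + 1.467 M_C = 829.3
  1.467 M_A + 2.933 M_C = 628.6
Solving the pair gives M_A = 234.1 kip·ft and M_C = 97.25 kip·ft (hogging).

M_C = 97.25 kip·ft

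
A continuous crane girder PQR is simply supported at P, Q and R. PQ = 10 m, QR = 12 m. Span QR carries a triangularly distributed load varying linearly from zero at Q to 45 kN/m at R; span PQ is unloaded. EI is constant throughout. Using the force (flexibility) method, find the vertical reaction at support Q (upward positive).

Release continuity at Q by inserting a hinge; the redundant is the internal moment M_Q. The primary structure is two simply-supported spans PQ and QR.
End slopes at the hinge Q, treating each span as simply supported:
  span QR: triangular load, peak 45: 7w₀L³/(360EI) = 1512/EI
  relative rotation θ_0 = (0 + 1512)/EI = 1512/EI
A unit hogging moment at Q produces rotation L₁/(3EI) + L₂/(3EI) = 7.333/EI.
Slope continuity at Q: θ_0 = M_Q·7.333/EI, so M_Q = 1512/7.333 = 206.2 kN·m (hogging).
Span PQ, ΣM about P with M_Q applied at Q: R_Q^{PQ}·10 = 0 + 206.2, so R_Q^{PQ} = 20.62 kN and R_P = 0 − 20.62 = -20.62 kN.
Span QR, ΣM about R: R_Q^{QR}·12 = 1080 + 206.2, so R_Q^{QR} = 107.2 kN and R_R = 270 − 107.2 = 162.8 kN.
R_Q = 20.62 + 107.2 = 127.8 kN.

R_Q = 127.8 kN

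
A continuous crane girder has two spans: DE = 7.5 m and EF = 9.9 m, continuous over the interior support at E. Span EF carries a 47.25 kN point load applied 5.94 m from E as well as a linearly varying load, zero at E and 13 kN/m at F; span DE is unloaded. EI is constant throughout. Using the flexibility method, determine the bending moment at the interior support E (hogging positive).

M_E = 87 kN·m

Insert a hinge at E; M_E is the redundant, and each span becomes simply supported.
Discontinuity in slope at E on the released structure — sum the simple-span end rotations:
  span EF: point load 47.25 at a = 5.94: Pab(L + b)/(6LEI) = 259.3/EI
  span EF: triangular load, peak 13: 7w₀L³/(360EI) = 245.3/EI
  relative rotation θ_0 = (0 + 504.6)/EI = 504.6/EI
A unit hogging moment at E produces rotation L₁/(3EI) + L₂/(3EI) = 5.8/EI.
Compatibility: M_E·(L₁+L₂)/(3EI) = θ_0, giving M_E = 87 kN·m (hogging).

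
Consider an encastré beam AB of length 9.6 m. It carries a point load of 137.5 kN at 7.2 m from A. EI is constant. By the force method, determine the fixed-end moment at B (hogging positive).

M_B = 185.6 kN·m

Release both end moments; the primary structure is a simply-supported span AB with redundants M_A and M_B.
End rotations of the released simple span under the applied load (×1/EI):
  at A: point load 137.5 at a = 7.2: Pab(L + b)/(6LEI) = 495/EI
  at B: point load 137.5 at a = 7.2: Pab(L + a)/(6LEI) = 693/EI
  θ_A0 = 495/EI,  θ_B0 = 693/EI
Flexibility coefficients: a unit moment at one end gives L/(3EI) there and L/(6EI) at the far end, so f₁₁ = f₂₂ = 3.2/EI and f₁₂ = f₂₁ = 1.6/EI.
Compatibility — zero rotation at each built-in end:
  3.2 M_A + 1.6 M_B = 495
  1.6 M_A + 3.2 M_B = 693
Solving the pair gives M_A = 61.88 kN·m and M_B = 185.6 kN·m (hogging).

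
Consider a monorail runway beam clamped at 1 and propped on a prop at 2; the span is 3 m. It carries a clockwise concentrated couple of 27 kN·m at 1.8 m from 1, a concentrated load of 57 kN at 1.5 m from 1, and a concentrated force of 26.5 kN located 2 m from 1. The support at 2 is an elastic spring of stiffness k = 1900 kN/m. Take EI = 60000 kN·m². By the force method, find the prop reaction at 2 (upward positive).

Remove the prop at 2; the released (primary) structure is a cantilever built in at 1.
Deflection at 2 on the released cantilever, summing each load's contribution:
  clockwise couple 27 at a = 1.8: M₀a(2L − a)/(2EI) = 102.1/EI
  point load 57 at a = 1.5: Pa²(3L − a)/(6EI) = 160.3/EI
  point load 26.5 at a = 2: Pa²(3L − a)/(6EI) = 123.7/EI
  δ_0 = 386/EI
Flexibility coefficient — unit upward force at 2: δ_{22} = L³/(3EI) = 9/EI.
With EI = 60000 kN·m²: δ_0 = 0.006434 m and δ_{22} = 0.00015 m/kN.
Compatibility — the spring shortens by R_2/k under the reaction it provides: δ_0 − R_2·δ_{22} = R_2/k. With 1/k = 0.000526 m/kN, R_2 = δ_0 / (δ_{22} + 1/k) = 0.006434 / (0.00015 + 0.000526) = 9.513 kN.

R_2 = 9.513 kN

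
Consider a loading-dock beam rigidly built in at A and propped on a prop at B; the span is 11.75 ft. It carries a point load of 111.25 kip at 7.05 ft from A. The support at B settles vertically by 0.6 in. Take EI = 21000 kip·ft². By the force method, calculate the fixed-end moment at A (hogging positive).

Remove the prop at B; the released (primary) structure is a cantilever built in at A.
Primary-structure tip deflection at B by superposition:
  point load 111.25 at a = 7.05: Pa²(3L − a)/(6EI) = 25988/EI
Flexibility coefficient — unit upward force at B: δ_{BB} = L³/(3EI) = 540.7/EI.
With EI = 21000 kip·ft²: δ_0 = 1.2375 ft and δ_{BB} = 0.02575 ft/kip.
Compatibility — the beam at B must follow the support down by 0.05 ft: δ_0 − R_B·δ_{BB} = 0.05, so R_B = (1.2375 − 0.05)/0.02575 = 46.12 kip.
Moment equilibrium about A: M_A = Σ(load moments about A) − R_B·L = 784.3 − 46.12×11.75 = 242.4 kip·ft.

M_A = 242.4 kip·ft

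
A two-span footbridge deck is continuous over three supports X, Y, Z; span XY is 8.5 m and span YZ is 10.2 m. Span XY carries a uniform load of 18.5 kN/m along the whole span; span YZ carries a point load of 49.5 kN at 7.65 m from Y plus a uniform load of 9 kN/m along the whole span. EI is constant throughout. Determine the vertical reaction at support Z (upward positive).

R_Z = 66.16 kN

Insert a hinge at Y; M_Y is the redundant, and each span becomes simply supported.
End slopes at the hinge Y, treating each span as simply supported:
  span XY: UDL 18.5: wL³/(24EI) = 473.4/EI
  span YZ: point load 49.5 at a = 7.65: Pab(L + b)/(6LEI) = 201.2/EI
  span YZ: UDL 9: wL³/(24EI) = 398/EI
  relative rotation θ_0 = (473.4 + 599.1)/EI = 1073/EI
A unit hogging moment at Y produces rotation L₁/(3EI) + L₂/(3EI) = 6.233/EI.
Compatibility: M_Y·(L₁+L₂)/(3EI) = θ_0, giving M_Y = 172.1 kN·m (hogging).
Span YZ, ΣM about Z: R_Y^{YZ}·10.2 = 594.4 + 172.1, so R_Y^{YZ} = 75.14 kN and R_Z = 141.3 − 75.14 = 66.16 kN.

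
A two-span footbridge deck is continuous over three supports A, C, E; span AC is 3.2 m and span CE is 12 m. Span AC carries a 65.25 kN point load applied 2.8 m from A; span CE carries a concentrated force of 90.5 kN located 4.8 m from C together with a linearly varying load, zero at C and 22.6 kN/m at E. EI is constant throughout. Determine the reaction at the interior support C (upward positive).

R_C = 282.9 kN

Take M_C as the redundant. Released structure: two simple spans AC and CE with a hinge at C.
Discontinuity in slope at C on the released structure — sum the simple-span end rotations:
  span AC: point load 65.25 at a = 2.8: Pab(L + a)/(6LEI) = 22.84/EI
  span CE: point load 90.5 at a = 4.8: Pab(L + b)/(6LEI) = 834/EI
  span CE: triangular load, peak 22.6: 7w₀L³/(360EI) = 759.4/EI
  relative rotation θ_0 = (22.84 + 1593)/EI = 1616/EI
A unit hogging moment at C produces rotation L₁/(3EI) + L₂/(3EI) = 5.067/EI.
Slope continuity at C: θ_0 = M_C·5.067/EI, so M_C = 1616/5.067 = 319 kN·m (hogging).
Span AC, ΣM about A with M_C applied at C: R_C^{AC}·3.2 = 182.7 + 319, so R_C^{AC} = 156.8 kN and R_A = 65.25 − 156.8 = -91.53 kN.
Span CE, ΣM about E: R_C^{CE}·12 = 1194 + 319, so R_C^{CE} = 126.1 kN and R_E = 226.1 − 126.1 = 100 kN.
R_C = 156.8 + 126.1 = 282.9 kN.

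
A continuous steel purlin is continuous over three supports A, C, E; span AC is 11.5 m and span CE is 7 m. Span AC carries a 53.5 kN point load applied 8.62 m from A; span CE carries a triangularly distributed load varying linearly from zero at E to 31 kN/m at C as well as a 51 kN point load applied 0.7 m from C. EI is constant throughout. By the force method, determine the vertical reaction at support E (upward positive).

Take M_C as the redundant. Released structure: two simple spans AC and CE with a hinge at C.
Rotations at C on the released spans (each span's end-slope, ×1/EI):
  span AC: point load 53.5 at a = 8.62: Pab(L + a)/(6LEI) = 387.3/EI
  span CE: triangular load, peak 31: w₀L³/(45EI) = 236.3/EI
  span CE: point load 51 at a = 0.7: Pab(L + b)/(6LEI) = 71.22/EI
  relative rotation θ_0 = (387.3 + 307.5)/EI = 694.8/EI
A unit hogging moment at C produces rotation L₁/(3EI) + L₂/(3EI) = 6.167/EI.
Compatibility: M_C·(L₁+L₂)/(3EI) = θ_0, giving M_C = 112.7 kN·m (hogging).
Span CE, ΣM about E: R_C^{CE}·7 = 827.6 + 112.7, so R_C^{CE} = 134.3 kN and R_E = 159.5 − 134.3 = 25.17 kN.

R_E = 25.17 kN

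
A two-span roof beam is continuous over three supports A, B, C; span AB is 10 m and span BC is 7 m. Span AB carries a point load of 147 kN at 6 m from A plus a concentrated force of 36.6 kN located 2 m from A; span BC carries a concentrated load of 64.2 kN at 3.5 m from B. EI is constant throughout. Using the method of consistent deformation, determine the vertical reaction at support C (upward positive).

R_C = 0.4731 kN

Insert a hinge at B; M_B is the redundant, and each span becomes simply supported.
Discontinuity in slope at B on the released structure — sum the simple-span end rotations:
  span AB: point load 147 at a = 6: Pab(L + a)/(6LEI) = 940.8/EI
  span AB: point load 36.6 at a = 2: Pab(L + a)/(6LEI) = 117.1/EI
  span BC: point load 64.2 at a = 3.5: Pab(L + b)/(6LEI) = 196.6/EI
  relative rotation θ_0 = (1058 + 196.6)/EI = 1255/EI
A unit hogging moment at B produces rotation L₁/(3EI) + L₂/(3EI) = 5.667/EI.
Compatibility: M_B·(L₁+L₂)/(3EI) = θ_0, giving M_B = 221.4 kN·m (hogging).
Span BC, ΣM about C: R_B^{BC}·7 = 224.7 + 221.4, so R_B^{BC} = 63.73 kN and R_C = 64.2 − 63.73 = 0.4731 kN.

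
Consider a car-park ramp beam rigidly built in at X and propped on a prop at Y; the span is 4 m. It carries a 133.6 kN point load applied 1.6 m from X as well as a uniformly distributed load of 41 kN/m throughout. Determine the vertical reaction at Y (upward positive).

Choose R_Y as the redundant. The primary structure is the cantilever fixed at X.
Free-end deflection of the primary structure under the applied loading (downward +):
  point load 133.6 at a = 1.6: Pa²(3L − a)/(6EI) = 592.8/EI
  UDL 41: wL⁴/(8EI) = 1312/EI
  δ_0 = 1905/EI
Tip deflection under a unit load at Y: L³/(3EI) = 21.33/EI.
Compatibility at Y: δ_0 − R_Y·δ_{YY} = 0, so R_Y = 1905/21.33 = 89.29 kN.

R_Y = 89.29 kN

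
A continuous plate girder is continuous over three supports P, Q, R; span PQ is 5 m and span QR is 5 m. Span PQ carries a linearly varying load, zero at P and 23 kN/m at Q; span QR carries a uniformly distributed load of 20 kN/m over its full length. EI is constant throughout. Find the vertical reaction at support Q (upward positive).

Release continuity at Q by inserting a hinge; the redundant is the internal moment M_Q. The primary structure is two simply-supported spans PQ and QR.
Discontinuity in slope at Q on the released structure — sum the simple-span end rotations:
  span PQ: triangular load, peak 23: w₀L³/(45EI) = 63.89/EI
  span QR: UDL 20: wL³/(24EI) = 104.2/EI
  relative rotation θ_0 = (63.89 + 104.2)/EI = 168.1/EI
A unit hogging moment at Q produces rotation L₁/(3EI) + L₂/(3EI) = 3.333/EI.
Compatibility: M_Q·(L₁+L₂)/(3EI) = θ_0, giving M_Q = 50.42 kN·m (hogging).
Span PQ, ΣM about P with M_Q applied at Q: R_Q^{PQ}·5 = 191.7 + 50.42, so R_Q^{PQ} = 48.42 kN and R_P = 57.5 − 48.42 = 9.083 kN.
Span QR, ΣM about R: R_Q^{QR}·5 = 250 + 50.42, so R_Q^{QR} = 60.08 kN and R_R = 100 − 60.08 = 39.92 kN.
R_Q = 48.42 + 60.08 = 108.5 kN.

R_Q = 108.5 kN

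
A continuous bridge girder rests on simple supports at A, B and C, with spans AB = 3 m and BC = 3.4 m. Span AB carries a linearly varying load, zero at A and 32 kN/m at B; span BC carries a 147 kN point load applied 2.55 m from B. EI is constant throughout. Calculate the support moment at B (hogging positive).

M_B = 40.12 kN·m

Release continuity at B by inserting a hinge; the redundant is the internal moment M_B. The primary structure is two simply-supported spans AB and BC.
Discontinuity in slope at B on the released structure — sum the simple-span end rotations:
  span AB: triangular load, peak 32: w₀L³/(45EI) = 19.2/EI
  span BC: point load 147 at a = 2.55: Pab(L + b)/(6LEI) = 66.38/EI
  relative rotation θ_0 = (19.2 + 66.38)/EI = 85.58/EI
A unit hogging moment at B produces rotation L₁/(3EI) + L₂/(3EI) = 2.133/EI.
Slope continuity at B: θ_0 = M_B·2.133/EI, so M_B = 85.58/2.133 = 40.12 kN·m (hogging).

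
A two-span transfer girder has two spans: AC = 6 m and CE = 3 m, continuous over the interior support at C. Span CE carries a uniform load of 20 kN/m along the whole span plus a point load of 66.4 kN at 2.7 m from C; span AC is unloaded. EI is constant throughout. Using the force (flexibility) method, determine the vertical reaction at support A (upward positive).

R_A = -1.798 kN

Take M_C as the redundant. Released structure: two simple spans AC and CE with a hinge at C.
Rotations at C on the released spans (each span's end-slope, ×1/EI):
  span CE: UDL 20: wL³/(24EI) = 22.5/EI
  span CE: point load 66.4 at a = 2.7: Pab(L + b)/(6LEI) = 9.86/EI
  relative rotation θ_0 = (0 + 32.36)/EI = 32.36/EI
A unit hogging moment at C produces rotation L₁/(3EI) + L₂/(3EI) = 3/EI.
Compatibility: M_C·(L₁+L₂)/(3EI) = θ_0, giving M_C = 10.79 kN·m (hogging).
Span AC, ΣM about A with M_C applied at C: R_C^{AC}·6 = 0 + 10.79, so R_C^{AC} = 1.798 kN and R_A = 0 − 1.798 = -1.798 kN.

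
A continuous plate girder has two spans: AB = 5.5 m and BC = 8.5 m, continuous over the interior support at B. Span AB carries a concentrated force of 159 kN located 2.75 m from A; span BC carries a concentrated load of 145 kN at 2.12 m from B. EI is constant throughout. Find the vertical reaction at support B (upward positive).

Take M_B as the redundant. Released structure: two simple spans AB and BC with a hinge at B.
Rotations at B on the released spans (each span's end-slope, ×1/EI):
  span AB: point load 159 at a = 2.75: Pab(L + a)/(6LEI) = 300.6/EI
  span BC: point load 145 at a = 2.12: Pab(L + b)/(6LEI) = 572.2/EI
  relative rotation θ_0 = (300.6 + 572.2)/EI = 872.8/EI
A unit hogging moment at B produces rotation L₁/(3EI) + L₂/(3EI) = 4.667/EI.
Compatibility: M_B·(L₁+L₂)/(3EI) = θ_0, giving M_B = 187 kN·m (hogging).
Span AB, ΣM about A with M_B applied at B: R_B^{AB}·5.5 = 437.2 + 187, so R_B^{AB} = 113.5 kN and R_A = 159 − 113.5 = 45.49 kN.
Span BC, ΣM about C: R_B^{BC}·8.5 = 925.1 + 187, so R_B^{BC} = 130.8 kN and R_C = 145 − 130.8 = 14.16 kN.
R_B = 113.5 + 130.8 = 244.3 kN.

R_B = 244.3 kN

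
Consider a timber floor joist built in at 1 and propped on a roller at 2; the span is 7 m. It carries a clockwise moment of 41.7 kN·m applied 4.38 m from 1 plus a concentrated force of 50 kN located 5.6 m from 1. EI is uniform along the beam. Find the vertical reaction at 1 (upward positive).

Choose R_2 as the redundant. The primary structure is the cantilever fixed at 1.
Primary-structure tip deflection at 2 by superposition:
  clockwise couple 41.7 at a = 4.38: M₀a(2L − a)/(2EI) = 878.5/EI
  point load 50 at a = 5.6: Pa²(3L − a)/(6EI) = 4025/EI
  δ_0 = 4903/EI
Tip deflection under a unit load at 2: L³/(3EI) = 114.3/EI.
Compatibility at 2: δ_0 − R_2·δ_{22} = 0, so R_2 = 4903/114.3 = 42.88 kN.
Vertical equilibrium: R_1 = ΣP − R_2 = 50 − 42.88 = 7.116 kN.

R_1 = 7.116 kN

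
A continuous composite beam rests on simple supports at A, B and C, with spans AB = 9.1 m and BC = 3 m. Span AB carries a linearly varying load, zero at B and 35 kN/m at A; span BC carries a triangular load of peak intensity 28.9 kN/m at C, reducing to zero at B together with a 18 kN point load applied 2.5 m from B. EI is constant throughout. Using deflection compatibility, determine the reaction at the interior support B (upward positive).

Take M_B as the redundant. Released structure: two simple spans AB and BC with a hinge at B.
Discontinuity in slope at B on the released structure — sum the simple-span end rotations:
  span AB: triangular load, peak 35: 7w₀L³/(360EI) = 512.8/EI
  span BC: triangular load, peak 28.9: 7w₀L³/(360EI) = 15.17/EI
  span BC: point load 18 at a = 2.5: Pab(L + b)/(6LEI) = 4.375/EI
  relative rotation θ_0 = (512.8 + 19.55)/EI = 532.4/EI
A unit hogging moment at B produces rotation L₁/(3EI) + L₂/(3EI) = 4.033/EI.
Compatibility: M_B·(L₁+L₂)/(3EI) = θ_0, giving M_B = 132 kN·m (hogging).
Span AB, ΣM about A with M_B applied at B: R_B^{AB}·9.1 = 483.1 + 132, so R_B^{AB} = 67.59 kN and R_A = 159.2 − 67.59 = 91.66 kN.
Span BC, ΣM about C: R_B^{BC}·3 = 52.35 + 132, so R_B^{BC} = 61.45 kN and R_C = 61.35 − 61.45 = -0.09954 kN.
R_B = 67.59 + 61.45 = 129 kN.

R_B = 129 kN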